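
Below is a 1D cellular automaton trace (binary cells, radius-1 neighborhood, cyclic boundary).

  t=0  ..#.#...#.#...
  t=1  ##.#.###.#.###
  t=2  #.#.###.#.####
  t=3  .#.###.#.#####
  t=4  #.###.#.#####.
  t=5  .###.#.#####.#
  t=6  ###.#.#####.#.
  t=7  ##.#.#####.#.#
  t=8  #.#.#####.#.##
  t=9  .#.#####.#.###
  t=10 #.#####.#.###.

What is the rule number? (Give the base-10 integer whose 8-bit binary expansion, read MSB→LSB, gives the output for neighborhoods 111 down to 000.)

187

  nb ###: next=#  (t=1,i=0, bit7=1)
  nb ##.: next=.  (t=1,i=1, bit6=0)
  nb #.#: next=#  (t=0,i=3, bit5=1)
  nb #..: next=#  (t=0,i=5, bit4=1)
  nb .##: next=#  (t=1,i=5, bit3=1)
  nb .#.: next=.  (t=0,i=2, bit2=0)
  nb ..#: next=#  (t=0,i=1, bit1=1)
  nb ...: next=#  (t=0,i=0, bit0=1)
  bits 10111011 = 187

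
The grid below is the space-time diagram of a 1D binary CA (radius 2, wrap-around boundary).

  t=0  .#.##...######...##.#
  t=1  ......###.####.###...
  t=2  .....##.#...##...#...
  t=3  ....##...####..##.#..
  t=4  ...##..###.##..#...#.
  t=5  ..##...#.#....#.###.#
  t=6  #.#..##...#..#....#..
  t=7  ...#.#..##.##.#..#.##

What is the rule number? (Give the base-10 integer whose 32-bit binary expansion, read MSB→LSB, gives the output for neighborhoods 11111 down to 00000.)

4026926028

  [31] ##### => #  t=0,i=10
  [30] ####. => #  t=0,i=12
  [29] ###.# => #  t=1,i=8
  [28] ###.. => #  t=0,i=13
  [27] ##.## => .  t=1,i=9
  [26] ##.#. => .  t=0,i=19
  [25] ##..# => .  t=3,i=13
  [24] ##... => .  t=0,i=5
  [23] #.### => .  t=1,i=10
  [22] #.##. => .  t=0,i=3
  [21] #.#.# => .  t=0,i=1
  [20] #.#.. => .  t=2,i=8
  [19] #..## => .  t=3,i=14
  [18] #..#. => #  t=4,i=14
  [17] #...# => #  t=0,i=6
  [16] #.... => .  t=1,i=19
  [15] .#### => .  t=0,i=9
  [14] .###. => .  t=1,i=7
  [13] .##.# => .  t=0,i=18
  [12] .##.. => .  t=0,i=4
  [11] .#.## => .  t=0,i=2
  [10] .#.#. => .  t=0,i=0
  [9] .#..# => #  t=5,i=0
  [8] .#... => #  t=2,i=9
  [7] ..### => #  t=0,i=8
  [6] ..##. => #  t=0,i=17
  [5] ..#.# => .  t=5,i=7
  [4] ..#.. => .  t=2,i=17
  [3] ...## => #  t=0,i=7
  [2] ...#. => #  t=2,i=16
  [1] ....# => .  t=1,i=4
  [0] ..... => .  t=1,i=0
  bits 11110000000001100000001111001100 = 4026926028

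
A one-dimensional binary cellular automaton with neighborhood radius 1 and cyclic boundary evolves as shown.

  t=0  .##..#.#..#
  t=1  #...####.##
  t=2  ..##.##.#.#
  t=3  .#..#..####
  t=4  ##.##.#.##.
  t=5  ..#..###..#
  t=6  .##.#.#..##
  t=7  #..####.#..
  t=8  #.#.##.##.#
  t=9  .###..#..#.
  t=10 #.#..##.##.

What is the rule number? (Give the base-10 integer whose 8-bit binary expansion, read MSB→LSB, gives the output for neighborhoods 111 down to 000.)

  ###|#  b7=1 t=1,i=5
  ##.|.  b6=0 t=0,i=2
  #.#|#  b5=1 t=0,i=0
  #..|.  b4=0 t=0,i=3
  .##|.  b3=0 t=0,i=1
  .#.|#  b2=1 t=0,i=5
  ..#|#  b1=1 t=0,i=4
  ...|#  b0=1 t=1,i=2
  bits 10100111 = 167

167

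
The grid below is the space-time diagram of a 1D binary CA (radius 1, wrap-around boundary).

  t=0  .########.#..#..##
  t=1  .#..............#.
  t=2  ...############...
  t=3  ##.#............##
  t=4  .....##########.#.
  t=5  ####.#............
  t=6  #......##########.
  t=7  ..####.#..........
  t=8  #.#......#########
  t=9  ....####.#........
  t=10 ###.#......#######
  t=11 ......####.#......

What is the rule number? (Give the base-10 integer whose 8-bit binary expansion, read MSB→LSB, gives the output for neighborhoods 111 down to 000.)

  nb ###: next=.  (t=0,i=2, bit7=0)
  nb ##.: next=.  (t=0,i=8, bit6=0)
  nb #.#: next=.  (t=0,i=0, bit5=0)
  nb #..: next=.  (t=0,i=11, bit4=0)
  nb .##: next=#  (t=0,i=1, bit3=1)
  nb .#.: next=.  (t=0,i=10, bit2=0)
  nb ..#: next=.  (t=0,i=12, bit1=0)
  nb ...: next=#  (t=1,i=3, bit0=1)
  bits 00001001 = 9

9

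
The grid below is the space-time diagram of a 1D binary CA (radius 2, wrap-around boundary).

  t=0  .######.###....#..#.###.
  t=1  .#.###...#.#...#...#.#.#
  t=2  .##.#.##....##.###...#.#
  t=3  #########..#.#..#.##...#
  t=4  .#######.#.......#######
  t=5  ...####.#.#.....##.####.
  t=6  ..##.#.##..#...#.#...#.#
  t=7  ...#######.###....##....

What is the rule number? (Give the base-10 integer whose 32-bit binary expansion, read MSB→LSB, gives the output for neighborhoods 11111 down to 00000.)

  ##### -> #   bit 31 = 1  t=0,i=3
  ####. -> #   bit 30 = 1  t=0,i=5
  ###.# -> .   bit 29 = 0  t=0,i=6
  ###.. -> .   bit 28 = 0  t=0,i=10
  ##.## -> .   bit 27 = 0  t=0,i=7
  ##.#. -> #   bit 26 = 1  t=2,i=3
  ##..# -> #   bit 25 = 1  t=0,i=23
  ##... -> #   bit 24 = 1  t=0,i=11
  #.### -> .   bit 23 = 0  t=0,i=8
  #.##. -> #   bit 22 = 1  t=2,i=1
  #.#.# -> #   bit 21 = 1  t=1,i=1
  #.#.. -> .   bit 20 = 0  t=1,i=11
  #..## -> .   bit 19 = 0  t=0,i=0
  #..#. -> .   bit 18 = 0  t=0,i=17
  #...# -> #   bit 17 = 1  t=1,i=7
  #.... -> .   bit 16 = 0  t=0,i=12
  .#### -> .   bit 15 = 0  t=0,i=2
  .###. -> #   bit 14 = 1  t=0,i=9
  .##.# -> #   bit 13 = 1  t=2,i=2
  .##.. -> #   bit 12 = 1  t=2,i=7
  .#.## -> #   bit 11 = 1  t=0,i=19
  .#.#. -> .   bit 10 = 0  t=1,i=0
  .#..# -> .   bit 9 = 0  t=0,i=16
  .#... -> #   bit 8 = 1  t=1,i=12
  ..### -> #   bit 7 = 1  t=0,i=1
  ..##. -> .   bit 6 = 0  t=2,i=12
  ..#.# -> .   bit 5 = 0  t=0,i=18
  ..#.. -> #   bit 4 = 1  t=0,i=15
  ...## -> #   bit 3 = 1  t=2,i=11
  ...#. -> .   bit 2 = 0  t=0,i=14
  ....# -> .   bit 1 = 0  t=0,i=13
  ..... -> .   bit 0 = 0  t=4,i=12
  bits 11000111011000100111100110011000 = 3345119640

3345119640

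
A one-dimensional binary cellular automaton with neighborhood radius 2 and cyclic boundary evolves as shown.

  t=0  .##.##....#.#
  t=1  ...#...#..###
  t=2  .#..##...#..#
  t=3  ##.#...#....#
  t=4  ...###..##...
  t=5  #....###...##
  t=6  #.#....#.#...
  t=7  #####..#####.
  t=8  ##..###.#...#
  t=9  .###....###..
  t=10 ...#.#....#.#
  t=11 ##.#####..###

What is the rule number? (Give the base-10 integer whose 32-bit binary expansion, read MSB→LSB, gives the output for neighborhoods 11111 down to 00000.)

  #####|.  b31=0 t=7,i=2
  ####.|.  b30=0 t=7,i=3
  ###.#|.  b29=0 t=3,i=1
  ###..|#  b28=1 t=1,i=12
  ##.##|#  b27=1 t=0,i=3
  ##.#.|.  b26=0 t=3,i=2
  ##..#|#  b25=1 t=4,i=6
  ##...|.  b24=0 t=0,i=6
  #.###|#  b23=1 t=7,i=0
  #.##.|.  b22=0 t=0,i=1
  #.#.#|#  b21=1 t=0,i=12
  #.#..|#  b20=1 t=2,i=1
  #..##|#  b19=1 t=1,i=9
  #..#.|.  b18=0 t=2,i=11
  #...#|#  b17=1 t=1,i=1
  #....|#  b16=1 t=0,i=7
  .####|#  b15=1 t=7,i=1
  .###.|.  b14=0 t=1,i=11
  .##.#|.  b13=0 t=0,i=2
  .##..|.  b12=0 t=0,i=5
  .#.##|.  b11=0 t=0,i=0
  .#.#.|#  b10=1 t=0,i=11
  .#..#|.  b9=0 t=1,i=8
  .#...|#  b8=1 t=1,i=4
  ..###|.  b7=0 t=1,i=10
  ..##.|.  b6=0 t=2,i=4
  ..#.#|#  b5=1 t=0,i=10
  ..#..|.  b4=0 t=1,i=3
  ...##|.  b3=0 t=3,i=11
  ...#.|.  b2=0 t=0,i=9
  ....#|.  b1=0 t=0,i=8
  .....|#  b0=1 t=4,i=0
  bits 00011010101110111000010100100001 = 448496929

448496929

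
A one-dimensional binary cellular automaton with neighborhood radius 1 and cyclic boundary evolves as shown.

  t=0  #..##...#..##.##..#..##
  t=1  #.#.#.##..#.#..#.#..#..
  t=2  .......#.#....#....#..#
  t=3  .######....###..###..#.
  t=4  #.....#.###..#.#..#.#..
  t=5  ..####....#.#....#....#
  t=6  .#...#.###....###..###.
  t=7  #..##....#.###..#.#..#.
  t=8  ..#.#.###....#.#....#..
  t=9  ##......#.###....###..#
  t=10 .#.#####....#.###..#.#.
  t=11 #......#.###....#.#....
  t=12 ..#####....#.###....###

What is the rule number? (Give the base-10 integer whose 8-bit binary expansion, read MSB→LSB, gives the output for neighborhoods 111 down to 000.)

67

  ### -> .   bit 7 = 0  t=0,i=22
  ##. -> #   bit 6 = 1  t=0,i=0
  #.# -> .   bit 5 = 0  t=0,i=13
  #.. -> .   bit 4 = 0  t=0,i=1
  .## -> .   bit 3 = 0  t=0,i=3
  .#. -> .   bit 2 = 0  t=0,i=8
  ..# -> #   bit 1 = 1  t=0,i=2
  ... -> #   bit 0 = 1  t=0,i=6
  bits 01000011 = 67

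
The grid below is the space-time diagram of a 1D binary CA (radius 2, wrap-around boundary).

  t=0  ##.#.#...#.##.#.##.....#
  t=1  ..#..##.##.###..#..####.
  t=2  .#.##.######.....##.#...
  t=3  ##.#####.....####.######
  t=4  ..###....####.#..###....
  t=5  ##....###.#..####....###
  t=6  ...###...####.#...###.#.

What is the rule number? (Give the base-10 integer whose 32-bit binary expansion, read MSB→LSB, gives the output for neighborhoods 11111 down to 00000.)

  nb #####: next=.  (t=2,i=8, bit31=0)
  nb ####.: next=.  (t=1,i=21, bit30=0)
  nb ###.#: next=.  (t=0,i=1, bit29=0)
  nb ###..: next=.  (t=1,i=13, bit28=0)
  nb ##.##: next=#  (t=1,i=7, bit27=1)
  nb ##.#.: next=#  (t=0,i=2, bit26=1)
  nb ##..#: next=.  (t=1,i=14, bit25=0)
  nb ##...: next=.  (t=0,i=18, bit24=0)
  nb #.###: next=#  (t=1,i=11, bit23=1)
  nb #.##.: next=#  (t=0,i=11, bit22=1)
  nb #.#.#: next=.  (t=0,i=3, bit21=0)
  nb #.#..: next=#  (t=0,i=5, bit20=1)
  nb #..##: next=#  (t=1,i=4, bit19=1)
  nb #..#.: next=.  (t=1,i=15, bit18=0)
  nb #...#: next=.  (t=0,i=7, bit17=0)
  nb #....: next=#  (t=0,i=19, bit16=1)
  nb .####: next=#  (t=1,i=20, bit15=1)
  nb .###.: next=.  (t=0,i=0, bit14=0)
  nb .##.#: next=#  (t=0,i=12, bit13=1)
  nb .##..: next=.  (t=0,i=17, bit12=0)
  nb .#.##: next=.  (t=0,i=10, bit11=0)
  nb .#.#.: next=.  (t=0,i=4, bit10=0)
  nb .#..#: next=#  (t=1,i=3, bit9=1)
  nb .#...: next=#  (t=0,i=6, bit8=1)
  nb ..###: next=.  (t=0,i=23, bit7=0)
  nb ..##.: next=.  (t=1,i=5, bit6=0)
  nb ..#.#: next=#  (t=0,i=9, bit5=1)
  nb ..#..: next=.  (t=1,i=2, bit4=0)
  nb ...##: next=#  (t=0,i=22, bit3=1)
  nb ...#.: next=#  (t=0,i=8, bit2=1)
  nb ....#: next=#  (t=0,i=21, bit1=1)
  nb .....: next=#  (t=0,i=20, bit0=1)
  bits 00001100110110011010001100101111 = 215589679

215589679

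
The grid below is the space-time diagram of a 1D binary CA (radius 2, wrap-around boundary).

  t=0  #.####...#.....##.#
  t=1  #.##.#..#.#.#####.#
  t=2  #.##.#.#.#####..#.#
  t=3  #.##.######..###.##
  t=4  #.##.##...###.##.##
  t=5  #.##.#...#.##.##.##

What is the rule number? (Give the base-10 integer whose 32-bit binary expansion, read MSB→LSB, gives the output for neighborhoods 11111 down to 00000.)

855436623

  #####|.  b31=0 t=1,i=14
  ####.|.  b30=0 t=0,i=4
  ###.#|#  b29=1 t=1,i=16
  ###..|#  b28=1 t=0,i=5
  ##.##|.  b27=0 t=0,i=1
  ##.#.|.  b26=0 t=1,i=4
  ##..#|#  b25=1 t=2,i=14
  ##...|.  b24=0 t=0,i=6
  #.###|#  b23=1 t=0,i=2
  #.##.|#  b22=1 t=0,i=18
  #.#.#|#  b21=1 t=1,i=10
  #.#..|#  b20=1 t=1,i=5
  #..##|#  b19=1 t=3,i=12
  #..#.|#  b18=1 t=1,i=7
  #...#|.  b17=0 t=0,i=7
  #....|.  b16=0 t=0,i=11
  .####|#  b15=1 t=0,i=3
  .###.|#  b14=1 t=3,i=14
  .##.#|#  b13=1 t=0,i=0
  .##..|.  b12=0 t=4,i=6
  .#.##|#  b11=1 t=1,i=11
  .#.#.|#  b10=1 t=1,i=9
  .#..#|.  b9=0 t=1,i=6
  .#...|#  b8=1 t=0,i=10
  ..###|.  b7=0 t=3,i=13
  ..##.|#  b6=1 t=0,i=15
  ..#.#|.  b5=0 t=1,i=8
  ..#..|.  b4=0 t=0,i=9
  ...##|#  b3=1 t=0,i=14
  ...#.|#  b2=1 t=0,i=8
  ....#|#  b1=1 t=0,i=13
  .....|#  b0=1 t=0,i=12
  bits 00110010111111001110110101001111 = 855436623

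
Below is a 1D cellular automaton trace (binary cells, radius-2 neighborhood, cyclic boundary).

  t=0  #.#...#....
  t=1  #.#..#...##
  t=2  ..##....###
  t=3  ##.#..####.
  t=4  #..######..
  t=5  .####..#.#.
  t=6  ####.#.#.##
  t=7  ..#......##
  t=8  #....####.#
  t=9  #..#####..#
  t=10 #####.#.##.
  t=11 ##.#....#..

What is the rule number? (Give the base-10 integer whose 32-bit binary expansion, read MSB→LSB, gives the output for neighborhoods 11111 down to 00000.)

  nb #####: next=.  (t=4,i=5, bit31=0)
  nb ####.: next=#  (t=3,i=8, bit30=1)
  nb ###.#: next=.  (t=1,i=0, bit29=0)
  nb ###..: next=.  (t=2,i=10, bit28=0)
  nb ##.##: next=.  (t=3,i=10, bit27=0)
  nb ##.#.: next=.  (t=1,i=1, bit26=0)
  nb ##..#: next=#  (t=2,i=0, bit25=1)
  nb ##...: next=.  (t=2,i=4, bit24=0)
  nb #.###: next=#  (t=6,i=9, bit23=1)
  nb #.##.: next=#  (t=3,i=0, bit22=1)
  nb #.#.#: next=.  (t=6,i=5, bit21=0)
  nb #.#..: next=#  (t=0,i=2, bit20=1)
  nb #..##: next=#  (t=2,i=1, bit19=1)
  nb #..#.: next=.  (t=1,i=4, bit18=0)
  nb #...#: next=.  (t=0,i=4, bit17=0)
  nb #....: next=.  (t=0,i=8, bit16=0)
  nb .####: next=#  (t=3,i=7, bit15=1)
  nb .###.: next=#  (t=1,i=10, bit14=1)
  nb .##.#: next=.  (t=3,i=1, bit13=0)
  nb .##..: next=#  (t=2,i=3, bit12=1)
  nb .#.##: next=.  (t=6,i=8, bit11=0)
  nb .#.#.: next=.  (t=0,i=1, bit10=0)
  nb .#..#: next=#  (t=1,i=3, bit9=1)
  nb .#...: next=.  (t=0,i=3, bit8=0)
  nb ..###: next=#  (t=1,i=9, bit7=1)
  nb ..##.: next=.  (t=2,i=2, bit6=0)
  nb ..#.#: next=#  (t=0,i=0, bit5=1)
  nb ..#..: next=.  (t=0,i=6, bit4=0)
  nb ...##: next=#  (t=1,i=8, bit3=1)
  nb ...#.: next=#  (t=0,i=5, bit2=1)
  nb ....#: next=#  (t=0,i=9, bit1=1)
  nb .....: next=#  (t=7,i=5, bit0=1)
  bits 01000010110110001101001010101111 = 1121505967

1121505967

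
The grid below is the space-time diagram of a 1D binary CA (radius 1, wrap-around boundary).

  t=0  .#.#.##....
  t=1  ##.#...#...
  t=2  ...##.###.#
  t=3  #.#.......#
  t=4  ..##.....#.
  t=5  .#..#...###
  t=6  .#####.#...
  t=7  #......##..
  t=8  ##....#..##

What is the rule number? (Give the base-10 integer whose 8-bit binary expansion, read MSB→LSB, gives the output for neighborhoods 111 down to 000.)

22

  nb ###: next=.  (t=2,i=7, bit7=0)
  nb ##.: next=.  (t=0,i=6, bit6=0)
  nb #.#: next=.  (t=0,i=2, bit5=0)
  nb #..: next=#  (t=0,i=7, bit4=1)
  nb .##: next=.  (t=0,i=5, bit3=0)
  nb .#.: next=#  (t=0,i=1, bit2=1)
  nb ..#: next=#  (t=0,i=0, bit1=1)
  nb ...: next=.  (t=0,i=8, bit0=0)
  bits 00010110 = 22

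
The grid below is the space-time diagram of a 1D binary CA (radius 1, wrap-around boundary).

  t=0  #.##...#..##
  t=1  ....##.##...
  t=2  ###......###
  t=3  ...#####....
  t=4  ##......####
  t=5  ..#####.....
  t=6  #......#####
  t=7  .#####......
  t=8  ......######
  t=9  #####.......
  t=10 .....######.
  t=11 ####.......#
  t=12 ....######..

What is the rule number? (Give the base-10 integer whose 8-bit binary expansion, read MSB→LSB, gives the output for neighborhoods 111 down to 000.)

  nb ###: next=.  (t=0,i=11, bit7=0)
  nb ##.: next=.  (t=0,i=0, bit6=0)
  nb #.#: next=.  (t=0,i=1, bit5=0)
  nb #..: next=#  (t=0,i=4, bit4=1)
  nb .##: next=.  (t=0,i=2, bit3=0)
  nb .#.: next=#  (t=0,i=7, bit2=1)
  nb ..#: next=.  (t=0,i=6, bit1=0)
  nb ...: next=#  (t=0,i=5, bit0=1)
  bits 00010101 = 21

21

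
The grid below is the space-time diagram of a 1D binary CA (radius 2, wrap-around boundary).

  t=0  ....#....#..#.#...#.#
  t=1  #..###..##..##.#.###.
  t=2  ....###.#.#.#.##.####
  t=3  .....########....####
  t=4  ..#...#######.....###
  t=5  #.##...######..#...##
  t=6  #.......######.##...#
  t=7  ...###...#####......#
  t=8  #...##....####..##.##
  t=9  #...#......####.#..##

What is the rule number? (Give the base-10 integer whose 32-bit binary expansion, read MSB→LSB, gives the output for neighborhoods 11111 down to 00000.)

  [31] ##### => #  t=3,i=7
  [30] ####. => #  t=2,i=19
  [29] ###.# => #  t=1,i=19
  [28] ###.. => #  t=1,i=5
  [27] ##.## => .  t=2,i=16
  [26] ##.#. => #  t=1,i=14
  [25] ##..# => #  t=1,i=6
  [24] ##... => .  t=2,i=0
  [23] #.### => #  t=1,i=17
  [22] #.##. => .  t=2,i=14
  [21] #.#.# => #  t=1,i=15
  [20] #.#.. => .  t=0,i=14
  [19] #..## => .  t=1,i=2
  [18] #..#. => .  t=0,i=11
  [17] #...# => .  t=0,i=16
  [16] #.... => .  t=0,i=1
  [15] .#### => #  t=2,i=18
  [14] .###. => #  t=1,i=4
  [13] .##.# => .  t=1,i=13
  [12] .##.. => .  t=1,i=9
  [11] .#.## => .  t=1,i=16
  [10] .#.#. => #  t=0,i=13
  [9] .#..# => .  t=0,i=10
  [8] .#... => #  t=0,i=0
  [7] ..### => .  t=1,i=3
  [6] ..##. => #  t=1,i=8
  [5] ..#.# => #  t=0,i=12
  [4] ..#.. => #  t=0,i=4
  [3] ...## => .  t=2,i=3
  [2] ...#. => #  t=0,i=3
  [1] ....# => .  t=0,i=2
  [0] ..... => #  t=3,i=2
  bits 11110110101000001100010101110101 = 4137731445

4137731445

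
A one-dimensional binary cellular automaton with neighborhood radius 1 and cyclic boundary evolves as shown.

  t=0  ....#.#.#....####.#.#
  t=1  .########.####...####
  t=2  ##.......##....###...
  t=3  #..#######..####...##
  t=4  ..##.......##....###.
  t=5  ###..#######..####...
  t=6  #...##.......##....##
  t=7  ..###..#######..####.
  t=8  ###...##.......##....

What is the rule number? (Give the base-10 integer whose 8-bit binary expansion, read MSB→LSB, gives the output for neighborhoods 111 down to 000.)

  [7] ### => .  t=0,i=14
  [6] ##. => .  t=0,i=16
  [5] #.# => #  t=0,i=5
  [4] #.. => .  t=0,i=0
  [3] .## => #  t=0,i=13
  [2] .#. => #  t=0,i=4
  [1] ..# => #  t=0,i=3
  [0] ... => #  t=0,i=1
  bits 00101111 = 47

47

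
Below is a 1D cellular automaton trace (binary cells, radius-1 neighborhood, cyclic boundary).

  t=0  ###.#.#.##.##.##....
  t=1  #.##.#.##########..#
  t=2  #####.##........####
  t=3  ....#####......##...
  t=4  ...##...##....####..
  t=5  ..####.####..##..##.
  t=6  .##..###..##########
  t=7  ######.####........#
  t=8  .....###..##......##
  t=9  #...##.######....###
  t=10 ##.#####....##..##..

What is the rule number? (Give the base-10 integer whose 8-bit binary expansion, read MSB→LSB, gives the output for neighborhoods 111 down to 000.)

  [7] ### => .  t=0,i=1
  [6] ##. => #  t=0,i=2
  [5] #.# => #  t=0,i=3
  [4] #.. => #  t=0,i=16
  [3] .## => #  t=0,i=0
  [2] .#. => .  t=0,i=4
  [1] ..# => #  t=0,i=19
  [0] ... => .  t=0,i=17
  bits 01111010 = 122

122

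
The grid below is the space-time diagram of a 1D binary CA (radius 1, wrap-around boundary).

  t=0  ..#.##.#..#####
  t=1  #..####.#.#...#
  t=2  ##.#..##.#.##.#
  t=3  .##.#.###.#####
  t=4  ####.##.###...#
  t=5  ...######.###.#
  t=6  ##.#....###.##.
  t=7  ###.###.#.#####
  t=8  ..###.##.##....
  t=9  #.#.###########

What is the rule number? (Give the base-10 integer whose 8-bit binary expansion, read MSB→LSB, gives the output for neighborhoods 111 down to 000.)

  ### -> .   bit 7 = 0  t=0,i=11
  ##. -> #   bit 6 = 1  t=0,i=5
  #.# -> #   bit 5 = 1  t=0,i=3
  #.. -> #   bit 4 = 1  t=0,i=0
  .## -> #   bit 3 = 1  t=0,i=4
  .#. -> .   bit 2 = 0  t=0,i=2
  ..# -> .   bit 1 = 0  t=0,i=1
  ... -> #   bit 0 = 1  t=1,i=12
  bits 01111001 = 121

121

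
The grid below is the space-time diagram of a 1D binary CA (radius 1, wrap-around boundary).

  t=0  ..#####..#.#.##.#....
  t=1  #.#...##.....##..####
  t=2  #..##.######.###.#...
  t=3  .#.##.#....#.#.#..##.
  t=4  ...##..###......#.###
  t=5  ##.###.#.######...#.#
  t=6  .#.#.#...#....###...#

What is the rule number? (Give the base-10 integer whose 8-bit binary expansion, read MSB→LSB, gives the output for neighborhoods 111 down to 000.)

89

  ###|.  b7=0 t=0,i=3
  ##.|#  b6=1 t=0,i=6
  #.#|.  b5=0 t=0,i=10
  #..|#  b4=1 t=0,i=7
  .##|#  b3=1 t=0,i=2
  .#.|.  b2=0 t=0,i=9
  ..#|.  b1=0 t=0,i=1
  ...|#  b0=1 t=0,i=0
  bits 01011001 = 89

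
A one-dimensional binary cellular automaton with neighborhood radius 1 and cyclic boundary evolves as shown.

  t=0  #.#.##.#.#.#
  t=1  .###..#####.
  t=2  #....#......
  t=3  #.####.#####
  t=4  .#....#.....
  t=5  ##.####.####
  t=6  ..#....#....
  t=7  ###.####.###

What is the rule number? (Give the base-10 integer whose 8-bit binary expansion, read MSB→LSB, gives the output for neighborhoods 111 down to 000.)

39

  [7] ### => .  t=1,i=2
  [6] ##. => .  t=0,i=0
  [5] #.# => #  t=0,i=1
  [4] #.. => .  t=1,i=4
  [3] .## => .  t=0,i=4
  [2] .#. => #  t=0,i=2
  [1] ..# => #  t=1,i=0
  [0] ... => #  t=2,i=2
  bits 00100111 = 39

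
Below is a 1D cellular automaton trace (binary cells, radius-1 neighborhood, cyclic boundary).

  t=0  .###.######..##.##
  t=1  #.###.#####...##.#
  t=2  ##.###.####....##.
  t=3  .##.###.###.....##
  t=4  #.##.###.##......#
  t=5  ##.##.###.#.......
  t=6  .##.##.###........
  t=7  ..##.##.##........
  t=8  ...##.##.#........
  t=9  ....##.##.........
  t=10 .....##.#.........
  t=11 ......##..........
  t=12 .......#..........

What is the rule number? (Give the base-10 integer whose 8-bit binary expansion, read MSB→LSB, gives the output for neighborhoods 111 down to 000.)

  ###|#  b7=1 t=0,i=2
  ##.|#  b6=1 t=0,i=3
  #.#|#  b5=1 t=0,i=0
  #..|.  b4=0 t=0,i=11
  .##|.  b3=0 t=0,i=1
  .#.|.  b2=0 t=5,i=10
  ..#|.  b1=0 t=0,i=12
  ...|.  b0=0 t=1,i=12
  bits 11100000 = 224

224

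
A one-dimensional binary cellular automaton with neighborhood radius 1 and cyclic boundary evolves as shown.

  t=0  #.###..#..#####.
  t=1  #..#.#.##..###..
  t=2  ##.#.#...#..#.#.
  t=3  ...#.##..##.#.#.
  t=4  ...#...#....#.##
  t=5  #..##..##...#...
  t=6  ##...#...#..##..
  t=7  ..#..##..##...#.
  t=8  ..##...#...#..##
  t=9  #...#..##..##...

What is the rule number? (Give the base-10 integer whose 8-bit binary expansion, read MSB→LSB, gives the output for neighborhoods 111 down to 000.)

  ###|#  b7=1 t=0,i=3
  ##.|.  b6=0 t=0,i=4
  #.#|.  b5=0 t=0,i=1
  #..|#  b4=1 t=0,i=5
  .##|.  b3=0 t=0,i=2
  .#.|#  b2=1 t=0,i=0
  ..#|.  b1=0 t=0,i=6
  ...|.  b0=0 t=2,i=7
  bits 10010100 = 148

148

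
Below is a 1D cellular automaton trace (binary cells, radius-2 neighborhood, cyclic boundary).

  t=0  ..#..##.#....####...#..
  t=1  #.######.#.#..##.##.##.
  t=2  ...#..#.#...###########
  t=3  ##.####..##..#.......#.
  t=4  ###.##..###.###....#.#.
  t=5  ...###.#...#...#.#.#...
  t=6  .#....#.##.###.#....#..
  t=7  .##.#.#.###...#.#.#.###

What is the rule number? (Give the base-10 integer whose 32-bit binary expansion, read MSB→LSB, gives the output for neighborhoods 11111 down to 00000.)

  [31] ##### => .  t=1,i=4
  [30] ####. => #  t=0,i=15
  [29] ###.# => .  t=1,i=7
  [28] ###.. => .  t=0,i=16
  [27] ##.## => #  t=1,i=16
  [26] ##.#. => #  t=0,i=7
  [25] ##..# => .  t=3,i=7
  [24] ##... => #  t=0,i=17
  [23] #.### => .  t=1,i=2
  [22] #.##. => #  t=1,i=17
  [21] #.#.# => .  t=1,i=0
  [20] #.#.. => .  t=0,i=8
  [19] #..## => #  t=0,i=4
  [18] #..#. => #  t=2,i=5
  [17] #...# => #  t=0,i=18
  [16] #.... => .  t=0,i=10
  [15] .#### => #  t=0,i=14
  [14] .###. => .  t=4,i=1
  [13] .##.# => #  t=0,i=6
  [12] .##.. => #  t=3,i=10
  [11] .#.## => .  t=1,i=1
  [10] .#.#. => .  t=1,i=10
  [9] .#..# => #  t=0,i=3
  [8] .#... => #  t=0,i=9
  [7] ..### => .  t=0,i=13
  [6] ..##. => #  t=0,i=5
  [5] ..#.# => #  t=2,i=6
  [4] ..#.. => #  t=0,i=2
  [3] ...## => .  t=0,i=12
  [2] ...#. => .  t=0,i=1
  [1] ....# => #  t=0,i=0
  [0] ..... => .  t=3,i=16
  bits 01001101010011101011001101110010 = 1297003378

1297003378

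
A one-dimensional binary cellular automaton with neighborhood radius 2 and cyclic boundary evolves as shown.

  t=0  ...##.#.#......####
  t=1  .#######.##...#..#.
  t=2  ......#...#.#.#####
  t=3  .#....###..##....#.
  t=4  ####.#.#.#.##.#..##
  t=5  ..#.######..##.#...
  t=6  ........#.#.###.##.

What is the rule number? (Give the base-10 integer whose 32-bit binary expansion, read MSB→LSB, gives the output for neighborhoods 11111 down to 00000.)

  nb #####: next=.  (t=1,i=3, bit31=0)
  nb ####.: next=#  (t=0,i=17, bit30=1)
  nb ###.#: next=.  (t=1,i=7, bit29=0)
  nb ###..: next=.  (t=0,i=18, bit28=0)
  nb ##.##: next=.  (t=1,i=8, bit27=0)
  nb ##.#.: next=#  (t=0,i=5, bit26=1)
  nb ##..#: next=#  (t=3,i=9, bit25=1)
  nb ##...: next=.  (t=0,i=0, bit24=0)
  nb #.###: next=.  (t=2,i=14, bit23=0)
  nb #.##.: next=.  (t=1,i=9, bit22=0)
  nb #.#.#: next=#  (t=0,i=6, bit21=1)
  nb #.#..: next=.  (t=0,i=8, bit20=0)
  nb #..##: next=.  (t=1,i=0, bit19=0)
  nb #..#.: next=#  (t=1,i=16, bit18=1)
  nb #...#: next=#  (t=0,i=1, bit17=1)
  nb #....: next=#  (t=0,i=10, bit16=1)
  nb .####: next=.  (t=0,i=16, bit15=0)
  nb .###.: next=#  (t=3,i=7, bit14=1)
  nb .##.#: next=#  (t=0,i=4, bit13=1)
  nb .##..: next=#  (t=1,i=10, bit12=1)
  nb .#.##: next=.  (t=2,i=13, bit11=0)
  nb .#.#.: next=#  (t=0,i=7, bit10=1)
  nb .#..#: next=#  (t=1,i=15, bit9=1)
  nb .#...: next=#  (t=0,i=9, bit8=1)
  nb ..###: next=.  (t=0,i=15, bit7=0)
  nb ..##.: next=#  (t=0,i=3, bit6=1)
  nb ..#.#: next=.  (t=2,i=10, bit5=0)
  nb ..#..: next=#  (t=1,i=14, bit4=1)
  nb ...##: next=#  (t=0,i=2, bit3=1)
  nb ...#.: next=.  (t=1,i=13, bit2=0)
  nb ....#: next=.  (t=0,i=13, bit1=0)
  nb .....: next=.  (t=0,i=11, bit0=0)
  bits 01000110001001110111011101011000 = 1176991576

1176991576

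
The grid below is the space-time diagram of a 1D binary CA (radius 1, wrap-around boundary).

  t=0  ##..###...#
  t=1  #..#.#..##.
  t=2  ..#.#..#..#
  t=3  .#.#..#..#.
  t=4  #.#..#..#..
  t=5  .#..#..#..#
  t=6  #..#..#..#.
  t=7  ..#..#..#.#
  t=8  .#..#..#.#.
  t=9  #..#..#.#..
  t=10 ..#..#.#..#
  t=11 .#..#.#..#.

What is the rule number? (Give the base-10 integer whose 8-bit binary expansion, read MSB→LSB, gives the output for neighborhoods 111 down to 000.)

163

  ###|#  b7=1 t=0,i=0
  ##.|.  b6=0 t=0,i=1
  #.#|#  b5=1 t=1,i=4
  #..|.  b4=0 t=0,i=2
  .##|.  b3=0 t=0,i=4
  .#.|.  b2=0 t=1,i=0
  ..#|#  b1=1 t=0,i=3
  ...|#  b0=1 t=0,i=8
  bits 10100011 = 163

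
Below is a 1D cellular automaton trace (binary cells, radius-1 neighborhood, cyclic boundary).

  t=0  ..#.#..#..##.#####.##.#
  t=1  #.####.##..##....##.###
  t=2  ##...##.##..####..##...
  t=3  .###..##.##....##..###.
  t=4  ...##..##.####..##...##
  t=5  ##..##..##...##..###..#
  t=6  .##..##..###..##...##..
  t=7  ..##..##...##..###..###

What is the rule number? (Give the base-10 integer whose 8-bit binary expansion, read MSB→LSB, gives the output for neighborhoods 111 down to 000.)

  nb ###: next=.  (t=0,i=14, bit7=0)
  nb ##.: next=#  (t=0,i=11, bit6=1)
  nb #.#: next=#  (t=0,i=3, bit5=1)
  nb #..: next=#  (t=0,i=0, bit4=1)
  nb .##: next=.  (t=0,i=10, bit3=0)
  nb .#.: next=#  (t=0,i=2, bit2=1)
  nb ..#: next=.  (t=0,i=1, bit1=0)
  nb ...: next=#  (t=1,i=14, bit0=1)
  bits 01110101 = 117

117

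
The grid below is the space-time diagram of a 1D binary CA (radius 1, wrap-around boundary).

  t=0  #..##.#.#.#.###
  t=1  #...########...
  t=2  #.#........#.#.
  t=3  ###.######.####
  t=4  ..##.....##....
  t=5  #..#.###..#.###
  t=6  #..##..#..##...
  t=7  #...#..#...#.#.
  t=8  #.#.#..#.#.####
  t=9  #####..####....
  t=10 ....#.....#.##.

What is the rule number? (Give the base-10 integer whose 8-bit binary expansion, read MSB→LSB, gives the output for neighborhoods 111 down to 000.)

101

  nb ###: next=.  (t=0,i=13, bit7=0)
  nb ##.: next=#  (t=0,i=0, bit6=1)
  nb #.#: next=#  (t=0,i=5, bit5=1)
  nb #..: next=.  (t=0,i=1, bit4=0)
  nb .##: next=.  (t=0,i=3, bit3=0)
  nb .#.: next=#  (t=0,i=6, bit2=1)
  nb ..#: next=.  (t=0,i=2, bit1=0)
  nb ...: next=#  (t=1,i=2, bit0=1)
  bits 01100101 = 101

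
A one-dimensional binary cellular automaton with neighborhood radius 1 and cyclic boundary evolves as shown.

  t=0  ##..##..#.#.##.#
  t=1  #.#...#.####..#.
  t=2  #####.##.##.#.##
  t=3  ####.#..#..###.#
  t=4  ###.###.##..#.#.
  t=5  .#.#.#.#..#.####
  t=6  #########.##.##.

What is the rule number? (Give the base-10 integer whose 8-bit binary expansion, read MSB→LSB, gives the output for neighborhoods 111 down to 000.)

  ### -> #   bit 7 = 1  t=0,i=0
  ##. -> .   bit 6 = 0  t=0,i=1
  #.# -> #   bit 5 = 1  t=0,i=9
  #.. -> #   bit 4 = 1  t=0,i=2
  .## -> .   bit 3 = 0  t=0,i=4
  .#. -> #   bit 2 = 1  t=0,i=8
  ..# -> .   bit 1 = 0  t=0,i=3
  ... -> #   bit 0 = 1  t=1,i=4
  bits 10110101 = 181

181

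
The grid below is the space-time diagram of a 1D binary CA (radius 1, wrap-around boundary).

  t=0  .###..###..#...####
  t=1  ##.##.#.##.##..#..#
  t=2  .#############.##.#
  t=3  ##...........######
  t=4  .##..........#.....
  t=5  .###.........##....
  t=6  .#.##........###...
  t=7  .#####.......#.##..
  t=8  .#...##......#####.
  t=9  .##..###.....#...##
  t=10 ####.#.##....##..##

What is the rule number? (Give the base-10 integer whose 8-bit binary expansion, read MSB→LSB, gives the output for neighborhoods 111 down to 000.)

  ### -> .   bit 7 = 0  t=0,i=2
  ##. -> #   bit 6 = 1  t=0,i=3
  #.# -> #   bit 5 = 1  t=0,i=0
  #.. -> #   bit 4 = 1  t=0,i=4
  .## -> #   bit 3 = 1  t=0,i=1
  .#. -> #   bit 2 = 1  t=0,i=11
  ..# -> .   bit 1 = 0  t=0,i=5
  ... -> .   bit 0 = 0  t=0,i=13
  bits 01111100 = 124

124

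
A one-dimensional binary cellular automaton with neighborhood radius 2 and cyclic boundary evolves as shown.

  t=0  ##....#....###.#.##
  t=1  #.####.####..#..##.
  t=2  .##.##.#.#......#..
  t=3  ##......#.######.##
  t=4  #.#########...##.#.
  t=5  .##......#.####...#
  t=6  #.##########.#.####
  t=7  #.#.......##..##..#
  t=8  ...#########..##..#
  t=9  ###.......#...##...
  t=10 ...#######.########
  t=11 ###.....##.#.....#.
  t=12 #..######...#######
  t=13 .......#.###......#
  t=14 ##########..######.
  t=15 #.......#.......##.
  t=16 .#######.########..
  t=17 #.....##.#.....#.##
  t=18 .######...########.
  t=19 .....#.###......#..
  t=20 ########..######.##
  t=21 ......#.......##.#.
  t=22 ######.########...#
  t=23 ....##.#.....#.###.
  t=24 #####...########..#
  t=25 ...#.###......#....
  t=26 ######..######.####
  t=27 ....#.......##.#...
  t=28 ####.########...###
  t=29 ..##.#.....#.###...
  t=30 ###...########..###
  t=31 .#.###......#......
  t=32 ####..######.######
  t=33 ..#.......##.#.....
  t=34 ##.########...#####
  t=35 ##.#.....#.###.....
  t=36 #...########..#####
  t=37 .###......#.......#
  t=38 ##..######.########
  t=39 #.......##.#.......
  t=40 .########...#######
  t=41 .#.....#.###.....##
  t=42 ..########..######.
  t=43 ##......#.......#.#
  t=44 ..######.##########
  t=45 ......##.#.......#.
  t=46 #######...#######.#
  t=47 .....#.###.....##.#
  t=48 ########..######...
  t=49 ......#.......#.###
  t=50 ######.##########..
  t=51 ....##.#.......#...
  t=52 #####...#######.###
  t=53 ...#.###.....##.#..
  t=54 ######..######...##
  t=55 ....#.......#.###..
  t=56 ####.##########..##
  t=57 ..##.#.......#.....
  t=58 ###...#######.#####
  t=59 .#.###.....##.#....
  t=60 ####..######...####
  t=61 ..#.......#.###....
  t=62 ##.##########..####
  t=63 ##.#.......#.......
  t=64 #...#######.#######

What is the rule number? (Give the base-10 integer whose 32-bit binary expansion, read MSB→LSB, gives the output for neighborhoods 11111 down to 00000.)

1635982703

  #####|.  b31=0 t=3,i=12
  ####.|#  b30=1 t=0,i=0
  ###.#|#  b29=1 t=0,i=13
  ###..|.  b28=0 t=0,i=1
  ##.##|.  b27=0 t=1,i=6
  ##.#.|.  b26=0 t=0,i=14
  ##..#|.  b25=0 t=1,i=11
  ##...|#  b24=1 t=0,i=2
  #.###|#  b23=1 t=0,i=17
  #.##.|.  b22=0 t=2,i=4
  #.#.#|.  b21=0 t=0,i=15
  #.#..|.  b20=0 t=2,i=9
  #..##|.  b19=0 t=1,i=15
  #..#.|.  b18=0 t=1,i=12
  #...#|#  b17=1 t=2,i=18
  #....|#  b16=1 t=0,i=3
  .####|.  b15=0 t=0,i=18
  .###.|.  b14=0 t=0,i=12
  .##.#|.  b13=0 t=1,i=17
  .##..|#  b12=1 t=5,i=2
  .#.##|#  b11=1 t=0,i=16
  .#.#.|#  b10=1 t=2,i=8
  .#..#|.  b9=0 t=1,i=14
  .#...|#  b8=1 t=0,i=7
  ..###|.  b7=0 t=0,i=11
  ..##.|#  b6=1 t=1,i=16
  ..#.#|#  b5=1 t=3,i=8
  ..#..|.  b4=0 t=0,i=6
  ...##|#  b3=1 t=0,i=10
  ...#.|#  b2=1 t=0,i=5
  ....#|#  b1=1 t=0,i=4
  .....|#  b0=1 t=2,i=12
  bits 01100001100000110001110101101111 = 1635982703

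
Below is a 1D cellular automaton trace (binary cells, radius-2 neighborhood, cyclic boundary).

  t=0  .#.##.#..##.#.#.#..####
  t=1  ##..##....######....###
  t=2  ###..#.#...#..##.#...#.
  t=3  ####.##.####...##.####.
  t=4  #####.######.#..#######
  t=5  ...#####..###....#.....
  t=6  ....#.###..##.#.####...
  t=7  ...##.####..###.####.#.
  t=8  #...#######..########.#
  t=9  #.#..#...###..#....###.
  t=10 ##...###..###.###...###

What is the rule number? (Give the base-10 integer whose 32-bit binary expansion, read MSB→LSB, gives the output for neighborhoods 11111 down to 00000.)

  ##### -> .   bit 31 = 0  t=1,i=12
  ####. -> #   bit 30 = 1  t=0,i=21
  ###.# -> #   bit 29 = 1  t=0,i=22
  ###.. -> #   bit 28 = 1  t=1,i=1
  ##.## -> #   bit 27 = 1  t=3,i=4
  ##.#. -> #   bit 26 = 1  t=0,i=0
  ##..# -> #   bit 25 = 1  t=1,i=2
  ##... -> .   bit 24 = 0  t=1,i=6
  #.### -> #   bit 23 = 1  t=2,i=0
  #.##. -> .   bit 22 = 0  t=0,i=3
  #.#.# -> #   bit 21 = 1  t=0,i=1
  #.#.. -> .   bit 20 = 0  t=0,i=6
  #..## -> .   bit 19 = 0  t=0,i=8
  #..#. -> .   bit 18 = 0  t=2,i=4
  #...# -> #   bit 17 = 1  t=2,i=9
  #.... -> #   bit 16 = 1  t=1,i=7
  .#### -> #   bit 15 = 1  t=0,i=20
  .###. -> #   bit 14 = 1  t=2,i=1
  .##.# -> #   bit 13 = 1  t=0,i=4
  .##.. -> #   bit 12 = 1  t=1,i=5
  .#.## -> .   bit 11 = 0  t=0,i=2
  .#.#. -> #   bit 10 = 1  t=0,i=13
  .#..# -> .   bit 9 = 0  t=0,i=7
  .#... -> #   bit 8 = 1  t=2,i=8
  ..### -> .   bit 7 = 0  t=0,i=19
  ..##. -> .   bit 6 = 0  t=0,i=9
  ..#.# -> #   bit 5 = 1  t=2,i=5
  ..#.. -> #   bit 4 = 1  t=2,i=11
  ...## -> .   bit 3 = 0  t=1,i=9
  ...#. -> #   bit 2 = 1  t=2,i=10
  ....# -> .   bit 1 = 0  t=1,i=8
  ..... -> .   bit 0 = 0  t=5,i=0
  bits 01111110101000111111010100110100 = 2124674356

2124674356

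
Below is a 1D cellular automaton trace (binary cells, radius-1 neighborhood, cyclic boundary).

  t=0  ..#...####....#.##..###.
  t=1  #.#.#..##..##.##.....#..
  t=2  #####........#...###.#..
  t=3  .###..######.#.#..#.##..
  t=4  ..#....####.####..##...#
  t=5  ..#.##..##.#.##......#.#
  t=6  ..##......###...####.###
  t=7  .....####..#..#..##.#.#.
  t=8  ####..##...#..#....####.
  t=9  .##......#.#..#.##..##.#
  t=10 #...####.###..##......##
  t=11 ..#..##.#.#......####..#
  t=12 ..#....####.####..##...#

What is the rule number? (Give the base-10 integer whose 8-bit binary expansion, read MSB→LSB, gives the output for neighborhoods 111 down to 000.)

165

  [7] ### => #  t=0,i=7
  [6] ##. => .  t=0,i=9
  [5] #.# => #  t=0,i=15
  [4] #.. => .  t=0,i=3
  [3] .## => .  t=0,i=6
  [2] .#. => #  t=0,i=2
  [1] ..# => .  t=0,i=1
  [0] ... => #  t=0,i=0
  bits 10100101 = 165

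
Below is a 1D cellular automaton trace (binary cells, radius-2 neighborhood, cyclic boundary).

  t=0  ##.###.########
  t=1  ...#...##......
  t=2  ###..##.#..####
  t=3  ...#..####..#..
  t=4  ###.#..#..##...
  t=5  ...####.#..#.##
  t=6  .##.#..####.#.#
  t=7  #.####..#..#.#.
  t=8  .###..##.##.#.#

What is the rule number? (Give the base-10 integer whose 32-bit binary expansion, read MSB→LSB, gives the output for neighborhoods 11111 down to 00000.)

110542351

  ##### -> .   bit 31 = 0  t=0,i=9
  ####. -> .   bit 30 = 0  t=0,i=0
  ###.# -> .   bit 29 = 0  t=0,i=1
  ###.. -> .   bit 28 = 0  t=2,i=2
  ##.## -> .   bit 27 = 0  t=0,i=2
  ##.#. -> #   bit 26 = 1  t=2,i=7
  ##..# -> #   bit 25 = 1  t=2,i=3
  ##... -> .   bit 24 = 0  t=1,i=9
  #.### -> #   bit 23 = 1  t=0,i=3
  #.##. -> .   bit 22 = 0  t=5,i=13
  #.#.# -> .   bit 21 = 0  t=6,i=12
  #.#.. -> #   bit 20 = 1  t=2,i=8
  #..## -> .   bit 19 = 0  t=2,i=4
  #..#. -> #   bit 18 = 1  t=3,i=11
  #...# -> #   bit 17 = 1  t=1,i=5
  #.... -> .   bit 16 = 0  t=1,i=10
  .#### -> #   bit 15 = 1  t=0,i=8
  .###. -> .   bit 14 = 0  t=0,i=4
  .##.# -> #   bit 13 = 1  t=2,i=6
  .##.. -> #   bit 12 = 1  t=1,i=8
  .#.## -> #   bit 11 = 1  t=5,i=12
  .#.#. -> #   bit 10 = 1  t=6,i=13
  .#..# -> #   bit 9 = 1  t=2,i=9
  .#... -> .   bit 8 = 0  t=1,i=4
  ..### -> .   bit 7 = 0  t=2,i=11
  ..##. -> .   bit 6 = 0  t=1,i=7
  ..#.# -> .   bit 5 = 0  t=5,i=11
  ..#.. -> .   bit 4 = 0  t=1,i=3
  ...## -> #   bit 3 = 1  t=1,i=6
  ...#. -> #   bit 2 = 1  t=1,i=2
  ....# -> #   bit 1 = 1  t=1,i=1
  ..... -> #   bit 0 = 1  t=1,i=0
  bits 00000110100101101011111000001111 = 110542351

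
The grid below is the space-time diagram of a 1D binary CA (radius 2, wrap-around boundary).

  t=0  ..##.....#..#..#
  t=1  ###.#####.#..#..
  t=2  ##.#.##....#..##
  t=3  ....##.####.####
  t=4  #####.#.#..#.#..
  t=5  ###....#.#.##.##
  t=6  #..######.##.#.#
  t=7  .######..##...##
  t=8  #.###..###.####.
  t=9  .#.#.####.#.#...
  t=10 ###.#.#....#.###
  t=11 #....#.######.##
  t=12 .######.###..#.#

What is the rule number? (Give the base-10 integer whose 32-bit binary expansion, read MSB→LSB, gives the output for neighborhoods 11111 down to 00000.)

2337001455

  #####|#  b31=1 t=1,i=6
  ####.|.  b30=0 t=1,i=7
  ###.#|.  b29=0 t=1,i=2
  ###..|.  b28=0 t=3,i=15
  ##.##|#  b27=1 t=1,i=3
  ##.#.|.  b26=0 t=1,i=9
  ##..#|#  b25=1 t=6,i=1
  ##...|#  b24=1 t=0,i=4
  #.###|.  b23=0 t=1,i=4
  #.##.|#  b22=1 t=2,i=5
  #.#.#|.  b21=0 t=2,i=3
  #.#..|.  b20=0 t=1,i=10
  #..##|#  b19=1 t=0,i=1
  #..#.|.  b18=0 t=0,i=11
  #...#|#  b17=1 t=7,i=12
  #....|#  b16=1 t=0,i=5
  .####|#  b15=1 t=1,i=5
  .###.|#  b14=1 t=1,i=1
  .##.#|.  b13=0 t=3,i=5
  .##..|.  b12=0 t=0,i=3
  .#.##|#  b11=1 t=2,i=4
  .#.#.|#  b10=1 t=4,i=7
  .#..#|#  b9=1 t=0,i=0
  .#...|#  b8=1 t=9,i=13
  ..###|#  b7=1 t=1,i=0
  ..##.|#  b6=1 t=0,i=2
  ..#.#|#  b5=1 t=4,i=11
  ..#..|.  b4=0 t=0,i=9
  ...##|#  b3=1 t=3,i=3
  ...#.|#  b2=1 t=0,i=8
  ....#|#  b1=1 t=0,i=7
  .....|#  b0=1 t=0,i=6
  bits 10001011010010111100111111101111 = 2337001455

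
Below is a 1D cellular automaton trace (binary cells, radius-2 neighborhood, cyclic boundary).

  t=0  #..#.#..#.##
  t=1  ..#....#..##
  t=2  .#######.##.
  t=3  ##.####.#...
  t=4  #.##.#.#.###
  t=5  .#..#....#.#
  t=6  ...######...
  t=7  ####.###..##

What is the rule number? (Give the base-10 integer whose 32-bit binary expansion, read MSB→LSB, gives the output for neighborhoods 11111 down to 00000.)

  [31] ##### => #  t=2,i=3
  [30] ####. => #  t=2,i=6
  [29] ###.# => .  t=2,i=7
  [28] ###.. => .  t=0,i=0
  [27] ##.## => #  t=2,i=8
  [26] ##.#. => #  t=3,i=7
  [25] ##..# => .  t=0,i=1
  [24] ##... => .  t=6,i=9
  [23] #.### => #  t=0,i=10
  [22] #.##. => .  t=2,i=9
  [21] #.#.# => .  t=4,i=5
  [20] #.#.. => .  t=0,i=5
  [19] #..## => #  t=1,i=9
  [18] #..#. => #  t=0,i=2
  [17] #...# => #  t=3,i=10
  [16] #.... => #  t=1,i=4
  [15] .#### => .  t=2,i=2
  [14] .###. => #  t=0,i=11
  [13] .##.# => .  t=3,i=1
  [12] .##.. => .  t=1,i=11
  [11] .#.## => .  t=0,i=9
  [10] .#.#. => .  t=0,i=4
  [9] .#..# => .  t=0,i=6
  [8] .#... => #  t=1,i=3
  [7] ..### => #  t=2,i=1
  [6] ..##. => #  t=1,i=10
  [5] ..#.# => .  t=0,i=3
  [4] ..#.. => #  t=1,i=2
  [3] ...## => #  t=3,i=11
  [2] ...#. => #  t=1,i=6
  [1] ....# => #  t=1,i=5
  [0] ..... => #  t=6,i=0
  bits 11001100100011110100000111011111 = 3431940575

3431940575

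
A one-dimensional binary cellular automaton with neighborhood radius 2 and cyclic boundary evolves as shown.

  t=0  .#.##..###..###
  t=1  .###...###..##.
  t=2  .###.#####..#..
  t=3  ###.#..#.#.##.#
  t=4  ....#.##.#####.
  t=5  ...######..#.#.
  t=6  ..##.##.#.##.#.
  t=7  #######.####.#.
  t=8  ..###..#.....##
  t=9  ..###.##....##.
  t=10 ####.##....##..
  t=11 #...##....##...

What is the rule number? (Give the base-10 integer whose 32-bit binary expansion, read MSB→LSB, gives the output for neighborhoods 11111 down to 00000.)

  #####|#  b31=1 t=2,i=7
  ####.|.  b30=0 t=2,i=8
  ###.#|.  b29=0 t=0,i=14
  ###..|#  b28=1 t=0,i=9
  ##.##|#  b27=1 t=2,i=4
  ##.#.|.  b26=0 t=0,i=0
  ##..#|.  b25=0 t=0,i=5
  ##...|.  b24=0 t=1,i=4
  #.###|.  b23=0 t=2,i=5
  #.##.|#  b22=1 t=0,i=3
  #.#.#|#  b21=1 t=0,i=1
  #.#..|#  b20=1 t=3,i=4
  #..##|.  b19=0 t=0,i=6
  #..#.|#  b18=1 t=2,i=11
  #...#|#  b17=1 t=1,i=5
  #....|.  b16=0 t=4,i=0
  .####|.  b15=0 t=2,i=6
  .###.|#  b14=1 t=0,i=8
  .##.#|#  b13=1 t=3,i=12
  .##..|.  b12=0 t=0,i=4
  .#.##|#  b11=1 t=0,i=2
  .#.#.|.  b10=0 t=3,i=8
  .#..#|.  b9=0 t=3,i=5
  .#...|.  b8=0 t=2,i=13
  ..###|#  b7=1 t=0,i=7
  ..##.|#  b6=1 t=1,i=12
  ..#.#|#  b5=1 t=3,i=7
  ..#..|#  b4=1 t=2,i=12
  ...##|#  b3=1 t=1,i=6
  ...#.|#  b2=1 t=4,i=3
  ....#|.  b1=0 t=4,i=2
  .....|.  b0=0 t=4,i=1
  bits 10011000011101100110100011111100 = 2557896956

2557896956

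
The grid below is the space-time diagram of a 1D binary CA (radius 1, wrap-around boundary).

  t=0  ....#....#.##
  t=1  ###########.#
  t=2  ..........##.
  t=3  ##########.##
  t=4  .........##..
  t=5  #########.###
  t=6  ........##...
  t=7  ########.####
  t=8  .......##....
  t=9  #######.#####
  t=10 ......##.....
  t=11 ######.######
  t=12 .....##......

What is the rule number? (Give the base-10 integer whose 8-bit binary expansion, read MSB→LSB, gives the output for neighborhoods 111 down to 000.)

119

  nb ###: next=.  (t=1,i=0, bit7=0)
  nb ##.: next=#  (t=0,i=12, bit6=1)
  nb #.#: next=#  (t=0,i=10, bit5=1)
  nb #..: next=#  (t=0,i=0, bit4=1)
  nb .##: next=.  (t=0,i=11, bit3=0)
  nb .#.: next=#  (t=0,i=4, bit2=1)
  nb ..#: next=#  (t=0,i=3, bit1=1)
  nb ...: next=#  (t=0,i=1, bit0=1)
  bits 01110111 = 119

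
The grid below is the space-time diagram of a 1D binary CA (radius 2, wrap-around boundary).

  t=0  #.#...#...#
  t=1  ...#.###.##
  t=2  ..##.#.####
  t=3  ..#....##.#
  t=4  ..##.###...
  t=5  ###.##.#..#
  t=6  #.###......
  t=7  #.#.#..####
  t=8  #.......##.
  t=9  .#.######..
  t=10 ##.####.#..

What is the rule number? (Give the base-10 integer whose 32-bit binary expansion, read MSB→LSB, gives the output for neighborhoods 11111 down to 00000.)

3099627903

  nb #####: next=#  (t=7,i=9, bit31=1)
  nb ####.: next=.  (t=2,i=9, bit30=0)
  nb ###.#: next=#  (t=1,i=7, bit29=1)
  nb ###..: next=#  (t=2,i=10, bit28=1)
  nb ##.##: next=#  (t=1,i=8, bit27=1)
  nb ##.#.: next=.  (t=0,i=1, bit26=0)
  nb ##..#: next=.  (t=2,i=0, bit25=0)
  nb ##...: next=.  (t=1,i=0, bit24=0)
  nb #.###: next=#  (t=1,i=5, bit23=1)
  nb #.##.: next=#  (t=1,i=9, bit22=1)
  nb #.#.#: next=.  (t=2,i=5, bit21=0)
  nb #.#..: next=.  (t=0,i=2, bit20=0)
  nb #..##: next=.  (t=2,i=1, bit19=0)
  nb #..#.: next=.  (t=3,i=1, bit18=0)
  nb #...#: next=.  (t=0,i=4, bit17=0)
  nb #....: next=.  (t=3,i=4, bit16=0)
  nb .####: next=#  (t=2,i=8, bit15=1)
  nb .###.: next=.  (t=1,i=6, bit14=0)
  nb .##.#: next=.  (t=0,i=0, bit13=0)
  nb .##..: next=#  (t=1,i=10, bit12=1)
  nb .#.##: next=.  (t=1,i=4, bit11=0)
  nb .#.#.: next=.  (t=7,i=3, bit10=0)
  nb .#..#: next=.  (t=3,i=0, bit9=0)
  nb .#...: next=#  (t=0,i=3, bit8=1)
  nb ..###: next=.  (t=5,i=10, bit7=0)
  nb ..##.: next=#  (t=0,i=10, bit6=1)
  nb ..#.#: next=#  (t=1,i=3, bit5=1)
  nb ..#..: next=#  (t=0,i=6, bit4=1)
  nb ...##: next=#  (t=0,i=9, bit3=1)
  nb ...#.: next=#  (t=0,i=5, bit2=1)
  nb ....#: next=#  (t=3,i=5, bit1=1)
  nb .....: next=#  (t=4,i=10, bit0=1)
  bits 10111000110000001001000101111111 = 3099627903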